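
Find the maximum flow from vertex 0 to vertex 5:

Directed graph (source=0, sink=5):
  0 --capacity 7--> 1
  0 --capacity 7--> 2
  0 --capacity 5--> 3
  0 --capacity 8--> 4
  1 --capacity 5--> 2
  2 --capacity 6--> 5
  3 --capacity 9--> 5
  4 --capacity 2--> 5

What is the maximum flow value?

Computing max flow:
  Flow on (0->1): 5/7
  Flow on (0->2): 1/7
  Flow on (0->3): 5/5
  Flow on (0->4): 2/8
  Flow on (1->2): 5/5
  Flow on (2->5): 6/6
  Flow on (3->5): 5/9
  Flow on (4->5): 2/2
Maximum flow = 13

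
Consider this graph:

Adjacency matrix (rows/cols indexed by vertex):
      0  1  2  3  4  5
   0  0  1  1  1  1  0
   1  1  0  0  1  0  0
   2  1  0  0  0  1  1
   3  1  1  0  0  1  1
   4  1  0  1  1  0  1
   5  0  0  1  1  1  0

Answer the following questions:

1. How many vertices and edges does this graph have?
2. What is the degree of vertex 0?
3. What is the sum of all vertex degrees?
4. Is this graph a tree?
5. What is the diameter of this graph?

Count: 6 vertices, 10 edges.
Vertex 0 has neighbors [1, 2, 3, 4], degree = 4.
Handshaking lemma: 2 * 10 = 20.
A tree on 6 vertices has 5 edges. This graph has 10 edges (5 extra). Not a tree.
Diameter (longest shortest path) = 2.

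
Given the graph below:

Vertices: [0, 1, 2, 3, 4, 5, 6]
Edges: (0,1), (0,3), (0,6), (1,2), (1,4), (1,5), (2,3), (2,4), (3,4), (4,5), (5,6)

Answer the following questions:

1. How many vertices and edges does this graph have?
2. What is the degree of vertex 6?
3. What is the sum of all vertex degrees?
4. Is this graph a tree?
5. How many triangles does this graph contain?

Count: 7 vertices, 11 edges.
Vertex 6 has neighbors [0, 5], degree = 2.
Handshaking lemma: 2 * 11 = 22.
A tree on 7 vertices has 6 edges. This graph has 11 edges (5 extra). Not a tree.
Number of triangles = 3.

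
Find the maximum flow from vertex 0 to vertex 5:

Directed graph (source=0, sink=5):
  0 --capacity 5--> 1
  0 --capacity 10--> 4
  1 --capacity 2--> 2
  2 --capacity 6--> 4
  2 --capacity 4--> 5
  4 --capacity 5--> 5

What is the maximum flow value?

Computing max flow:
  Flow on (0->1): 2/5
  Flow on (0->4): 5/10
  Flow on (1->2): 2/2
  Flow on (2->5): 2/4
  Flow on (4->5): 5/5
Maximum flow = 7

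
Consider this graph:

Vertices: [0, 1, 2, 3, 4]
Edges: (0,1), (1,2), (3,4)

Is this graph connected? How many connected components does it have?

Checking connectivity: the graph has 2 connected component(s).
Components: [[0, 1, 2], [3, 4]]. The graph is NOT connected.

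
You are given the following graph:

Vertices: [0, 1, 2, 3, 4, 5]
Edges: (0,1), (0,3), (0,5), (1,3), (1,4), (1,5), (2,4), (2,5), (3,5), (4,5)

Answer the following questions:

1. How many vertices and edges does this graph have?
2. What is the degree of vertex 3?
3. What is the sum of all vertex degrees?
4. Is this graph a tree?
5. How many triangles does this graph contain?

Count: 6 vertices, 10 edges.
Vertex 3 has neighbors [0, 1, 5], degree = 3.
Handshaking lemma: 2 * 10 = 20.
A tree on 6 vertices has 5 edges. This graph has 10 edges (5 extra). Not a tree.
Number of triangles = 6.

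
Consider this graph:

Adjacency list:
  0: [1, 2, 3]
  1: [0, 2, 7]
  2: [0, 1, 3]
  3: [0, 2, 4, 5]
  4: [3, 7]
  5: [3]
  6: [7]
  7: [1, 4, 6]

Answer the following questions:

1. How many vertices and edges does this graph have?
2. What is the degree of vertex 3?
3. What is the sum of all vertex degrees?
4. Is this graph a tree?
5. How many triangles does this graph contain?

Count: 8 vertices, 10 edges.
Vertex 3 has neighbors [0, 2, 4, 5], degree = 4.
Handshaking lemma: 2 * 10 = 20.
A tree on 8 vertices has 7 edges. This graph has 10 edges (3 extra). Not a tree.
Number of triangles = 2.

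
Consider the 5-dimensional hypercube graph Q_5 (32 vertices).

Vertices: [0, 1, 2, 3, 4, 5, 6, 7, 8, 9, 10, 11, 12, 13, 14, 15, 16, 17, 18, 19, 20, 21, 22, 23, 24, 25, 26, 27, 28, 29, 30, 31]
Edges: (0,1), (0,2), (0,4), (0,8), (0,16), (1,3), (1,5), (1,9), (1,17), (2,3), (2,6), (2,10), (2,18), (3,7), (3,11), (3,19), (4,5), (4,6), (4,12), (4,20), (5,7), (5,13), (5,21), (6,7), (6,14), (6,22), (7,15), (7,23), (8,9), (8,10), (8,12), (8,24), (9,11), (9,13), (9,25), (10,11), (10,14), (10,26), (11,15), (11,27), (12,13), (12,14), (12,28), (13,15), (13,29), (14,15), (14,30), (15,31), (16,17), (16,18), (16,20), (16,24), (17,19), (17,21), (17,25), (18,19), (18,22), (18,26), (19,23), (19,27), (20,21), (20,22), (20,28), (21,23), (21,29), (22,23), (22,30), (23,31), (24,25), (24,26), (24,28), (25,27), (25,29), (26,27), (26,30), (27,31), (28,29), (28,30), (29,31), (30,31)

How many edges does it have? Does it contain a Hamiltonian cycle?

Q_5 has 32 * 5 / 2 = 80 edges.
Q_5 (d >= 2) always has a Hamiltonian cycle: a 5-bit cyclic Gray code visits every vertex exactly once and returns to the start.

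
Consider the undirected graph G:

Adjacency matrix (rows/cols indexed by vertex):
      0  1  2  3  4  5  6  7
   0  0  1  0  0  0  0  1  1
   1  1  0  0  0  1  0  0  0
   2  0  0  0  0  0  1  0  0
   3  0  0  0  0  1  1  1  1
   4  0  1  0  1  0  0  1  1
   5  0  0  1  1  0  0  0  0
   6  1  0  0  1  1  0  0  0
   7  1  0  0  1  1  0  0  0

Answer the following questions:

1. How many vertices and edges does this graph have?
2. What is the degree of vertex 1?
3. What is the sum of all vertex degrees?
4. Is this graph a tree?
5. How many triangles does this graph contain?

Count: 8 vertices, 11 edges.
Vertex 1 has neighbors [0, 4], degree = 2.
Handshaking lemma: 2 * 11 = 22.
A tree on 8 vertices has 7 edges. This graph has 11 edges (4 extra). Not a tree.
Number of triangles = 2.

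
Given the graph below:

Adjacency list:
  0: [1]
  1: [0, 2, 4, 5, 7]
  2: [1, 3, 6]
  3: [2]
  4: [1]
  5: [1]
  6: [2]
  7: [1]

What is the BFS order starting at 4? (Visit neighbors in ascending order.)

BFS from vertex 4 (neighbors processed in ascending order):
Visit order: 4, 1, 0, 2, 5, 7, 3, 6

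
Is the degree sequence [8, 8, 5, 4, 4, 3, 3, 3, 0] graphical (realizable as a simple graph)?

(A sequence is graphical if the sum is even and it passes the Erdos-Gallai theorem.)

Sum of degrees = 38. Sum is even but fails Erdos-Gallai. The sequence is NOT graphical.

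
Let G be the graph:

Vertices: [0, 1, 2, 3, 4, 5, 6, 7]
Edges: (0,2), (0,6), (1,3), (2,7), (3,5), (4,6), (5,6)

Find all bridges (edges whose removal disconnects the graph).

A bridge is an edge whose removal increases the number of connected components.
Bridges found: (0,2), (0,6), (1,3), (2,7), (3,5), (4,6), (5,6)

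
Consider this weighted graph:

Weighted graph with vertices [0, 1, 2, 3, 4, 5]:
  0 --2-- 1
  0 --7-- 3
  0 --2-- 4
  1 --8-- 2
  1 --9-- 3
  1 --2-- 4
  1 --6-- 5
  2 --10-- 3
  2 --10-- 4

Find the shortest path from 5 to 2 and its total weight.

Using Dijkstra's algorithm from vertex 5:
Shortest path: 5 -> 1 -> 2
Total weight: 6 + 8 = 14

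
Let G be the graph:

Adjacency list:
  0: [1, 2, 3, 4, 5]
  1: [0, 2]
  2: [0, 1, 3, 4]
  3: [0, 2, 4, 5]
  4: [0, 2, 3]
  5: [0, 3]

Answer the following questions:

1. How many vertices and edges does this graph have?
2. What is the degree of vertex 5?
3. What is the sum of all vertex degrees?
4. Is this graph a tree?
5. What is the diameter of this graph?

Count: 6 vertices, 10 edges.
Vertex 5 has neighbors [0, 3], degree = 2.
Handshaking lemma: 2 * 10 = 20.
A tree on 6 vertices has 5 edges. This graph has 10 edges (5 extra). Not a tree.
Diameter (longest shortest path) = 2.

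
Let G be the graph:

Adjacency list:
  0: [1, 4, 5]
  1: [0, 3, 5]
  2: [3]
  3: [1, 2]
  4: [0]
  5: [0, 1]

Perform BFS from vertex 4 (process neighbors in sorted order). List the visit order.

BFS from vertex 4 (neighbors processed in ascending order):
Visit order: 4, 0, 1, 5, 3, 2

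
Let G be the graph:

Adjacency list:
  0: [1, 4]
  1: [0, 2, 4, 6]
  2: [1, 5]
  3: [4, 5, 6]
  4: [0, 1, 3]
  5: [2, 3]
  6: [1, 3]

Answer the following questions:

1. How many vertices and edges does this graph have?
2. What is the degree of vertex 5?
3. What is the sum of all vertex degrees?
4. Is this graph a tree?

Count: 7 vertices, 9 edges.
Vertex 5 has neighbors [2, 3], degree = 2.
Handshaking lemma: 2 * 9 = 18.
A tree on 7 vertices has 6 edges. This graph has 9 edges (3 extra). Not a tree.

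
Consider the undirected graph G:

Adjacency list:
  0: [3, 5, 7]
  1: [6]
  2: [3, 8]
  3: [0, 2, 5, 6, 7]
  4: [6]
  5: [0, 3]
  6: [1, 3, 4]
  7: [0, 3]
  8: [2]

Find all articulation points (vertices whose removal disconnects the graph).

An articulation point is a vertex whose removal disconnects the graph.
Articulation points: [2, 3, 6]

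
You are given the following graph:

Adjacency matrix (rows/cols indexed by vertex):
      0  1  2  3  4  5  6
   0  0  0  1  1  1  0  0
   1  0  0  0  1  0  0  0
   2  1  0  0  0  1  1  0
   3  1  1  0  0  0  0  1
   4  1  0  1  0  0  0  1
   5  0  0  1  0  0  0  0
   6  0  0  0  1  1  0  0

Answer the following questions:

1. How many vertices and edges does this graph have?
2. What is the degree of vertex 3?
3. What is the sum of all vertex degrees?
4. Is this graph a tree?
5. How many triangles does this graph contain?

Count: 7 vertices, 8 edges.
Vertex 3 has neighbors [0, 1, 6], degree = 3.
Handshaking lemma: 2 * 8 = 16.
A tree on 7 vertices has 6 edges. This graph has 8 edges (2 extra). Not a tree.
Number of triangles = 1.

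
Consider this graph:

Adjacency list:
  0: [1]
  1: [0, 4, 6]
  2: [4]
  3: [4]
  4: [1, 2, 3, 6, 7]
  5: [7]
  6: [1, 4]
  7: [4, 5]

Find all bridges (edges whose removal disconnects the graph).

A bridge is an edge whose removal increases the number of connected components.
Bridges found: (0,1), (2,4), (3,4), (4,7), (5,7)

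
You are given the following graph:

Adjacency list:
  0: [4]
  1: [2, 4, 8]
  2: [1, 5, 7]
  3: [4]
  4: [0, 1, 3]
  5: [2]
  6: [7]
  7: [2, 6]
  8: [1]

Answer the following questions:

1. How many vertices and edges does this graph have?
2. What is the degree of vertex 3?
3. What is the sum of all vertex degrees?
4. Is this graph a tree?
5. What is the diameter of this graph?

Count: 9 vertices, 8 edges.
Vertex 3 has neighbors [4], degree = 1.
Handshaking lemma: 2 * 8 = 16.
A graph is a tree iff it is connected and has exactly n-1 edges. This graph is connected (all 9 vertices in one component) and has 9-1 = 8 edges. It is a tree.
Diameter (longest shortest path) = 5.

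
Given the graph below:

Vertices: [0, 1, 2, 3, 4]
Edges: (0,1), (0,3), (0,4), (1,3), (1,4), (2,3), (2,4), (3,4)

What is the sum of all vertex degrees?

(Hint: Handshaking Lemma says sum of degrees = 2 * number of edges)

Count edges: 8 edges.
By Handshaking Lemma: sum of degrees = 2 * 8 = 16.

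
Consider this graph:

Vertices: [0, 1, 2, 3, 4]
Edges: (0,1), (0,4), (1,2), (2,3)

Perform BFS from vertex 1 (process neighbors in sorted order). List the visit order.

BFS from vertex 1 (neighbors processed in ascending order):
Visit order: 1, 0, 2, 4, 3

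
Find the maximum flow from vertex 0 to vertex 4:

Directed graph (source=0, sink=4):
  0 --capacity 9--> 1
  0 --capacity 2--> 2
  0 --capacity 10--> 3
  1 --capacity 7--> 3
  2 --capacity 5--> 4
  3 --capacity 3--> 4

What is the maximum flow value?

Computing max flow:
  Flow on (0->1): 3/9
  Flow on (0->2): 2/2
  Flow on (1->3): 3/7
  Flow on (2->4): 2/5
  Flow on (3->4): 3/3
Maximum flow = 5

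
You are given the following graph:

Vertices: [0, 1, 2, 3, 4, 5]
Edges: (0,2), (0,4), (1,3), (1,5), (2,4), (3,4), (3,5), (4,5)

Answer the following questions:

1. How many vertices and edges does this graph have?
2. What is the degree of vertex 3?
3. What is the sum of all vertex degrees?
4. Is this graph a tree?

Count: 6 vertices, 8 edges.
Vertex 3 has neighbors [1, 4, 5], degree = 3.
Handshaking lemma: 2 * 8 = 16.
A tree on 6 vertices has 5 edges. This graph has 8 edges (3 extra). Not a tree.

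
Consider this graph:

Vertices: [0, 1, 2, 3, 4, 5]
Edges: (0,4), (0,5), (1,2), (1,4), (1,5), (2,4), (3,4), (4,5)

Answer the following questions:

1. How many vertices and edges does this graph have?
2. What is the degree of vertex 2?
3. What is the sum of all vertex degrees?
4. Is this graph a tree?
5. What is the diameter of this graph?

Count: 6 vertices, 8 edges.
Vertex 2 has neighbors [1, 4], degree = 2.
Handshaking lemma: 2 * 8 = 16.
A tree on 6 vertices has 5 edges. This graph has 8 edges (3 extra). Not a tree.
Diameter (longest shortest path) = 2.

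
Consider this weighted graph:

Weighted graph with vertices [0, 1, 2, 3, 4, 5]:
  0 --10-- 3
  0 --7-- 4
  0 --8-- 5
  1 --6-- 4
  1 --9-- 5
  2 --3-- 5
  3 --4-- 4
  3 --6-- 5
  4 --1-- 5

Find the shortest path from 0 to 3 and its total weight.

Using Dijkstra's algorithm from vertex 0:
Shortest path: 0 -> 3
Total weight: 10 = 10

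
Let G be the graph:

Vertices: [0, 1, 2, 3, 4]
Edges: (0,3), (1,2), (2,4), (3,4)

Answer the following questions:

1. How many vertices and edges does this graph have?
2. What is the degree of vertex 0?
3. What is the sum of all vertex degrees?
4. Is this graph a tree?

Count: 5 vertices, 4 edges.
Vertex 0 has neighbors [3], degree = 1.
Handshaking lemma: 2 * 4 = 8.
A graph is a tree iff it is connected and has exactly n-1 edges. This graph is connected (all 5 vertices in one component) and has 5-1 = 4 edges. It is a tree.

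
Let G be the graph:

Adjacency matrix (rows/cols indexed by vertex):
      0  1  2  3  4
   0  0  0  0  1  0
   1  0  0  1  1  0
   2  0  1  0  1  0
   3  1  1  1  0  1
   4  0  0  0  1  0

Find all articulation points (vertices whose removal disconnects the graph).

An articulation point is a vertex whose removal disconnects the graph.
Articulation points: [3]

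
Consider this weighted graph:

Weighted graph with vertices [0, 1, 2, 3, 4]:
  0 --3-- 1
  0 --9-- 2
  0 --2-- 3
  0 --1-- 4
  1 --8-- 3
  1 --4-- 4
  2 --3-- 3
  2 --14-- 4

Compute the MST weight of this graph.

Applying Kruskal's algorithm (sort edges by weight, add if no cycle):
  Add (0,4) w=1
  Add (0,3) w=2
  Add (0,1) w=3
  Add (2,3) w=3
  Skip (1,4) w=4 (creates cycle)
  Skip (1,3) w=8 (creates cycle)
  Skip (0,2) w=9 (creates cycle)
  Skip (2,4) w=14 (creates cycle)
MST weight = 9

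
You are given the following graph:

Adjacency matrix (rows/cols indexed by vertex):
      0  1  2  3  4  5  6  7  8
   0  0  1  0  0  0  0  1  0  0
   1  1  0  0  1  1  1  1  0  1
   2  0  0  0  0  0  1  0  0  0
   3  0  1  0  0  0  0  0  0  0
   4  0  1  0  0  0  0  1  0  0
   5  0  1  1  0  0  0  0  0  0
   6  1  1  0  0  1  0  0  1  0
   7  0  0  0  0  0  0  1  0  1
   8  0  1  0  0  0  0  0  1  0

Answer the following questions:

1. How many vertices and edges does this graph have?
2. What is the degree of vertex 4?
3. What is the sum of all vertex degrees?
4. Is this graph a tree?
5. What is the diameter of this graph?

Count: 9 vertices, 11 edges.
Vertex 4 has neighbors [1, 6], degree = 2.
Handshaking lemma: 2 * 11 = 22.
A tree on 9 vertices has 8 edges. This graph has 11 edges (3 extra). Not a tree.
Diameter (longest shortest path) = 4.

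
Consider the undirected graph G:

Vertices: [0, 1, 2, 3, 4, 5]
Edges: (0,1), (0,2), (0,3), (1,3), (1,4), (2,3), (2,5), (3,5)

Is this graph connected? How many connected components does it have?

Checking connectivity: the graph has 1 connected component(s).
All vertices are reachable from each other. The graph IS connected.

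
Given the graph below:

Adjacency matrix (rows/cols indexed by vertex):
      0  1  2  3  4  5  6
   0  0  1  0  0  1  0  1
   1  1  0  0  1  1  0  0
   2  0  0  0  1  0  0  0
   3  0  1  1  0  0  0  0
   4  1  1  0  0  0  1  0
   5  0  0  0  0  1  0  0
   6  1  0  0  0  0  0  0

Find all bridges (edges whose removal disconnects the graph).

A bridge is an edge whose removal increases the number of connected components.
Bridges found: (0,6), (1,3), (2,3), (4,5)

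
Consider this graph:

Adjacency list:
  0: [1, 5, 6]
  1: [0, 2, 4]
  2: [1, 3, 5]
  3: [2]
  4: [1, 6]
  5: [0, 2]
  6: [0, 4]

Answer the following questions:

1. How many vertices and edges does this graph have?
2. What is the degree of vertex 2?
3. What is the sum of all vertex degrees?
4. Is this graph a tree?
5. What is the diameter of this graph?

Count: 7 vertices, 8 edges.
Vertex 2 has neighbors [1, 3, 5], degree = 3.
Handshaking lemma: 2 * 8 = 16.
A tree on 7 vertices has 6 edges. This graph has 8 edges (2 extra). Not a tree.
Diameter (longest shortest path) = 4.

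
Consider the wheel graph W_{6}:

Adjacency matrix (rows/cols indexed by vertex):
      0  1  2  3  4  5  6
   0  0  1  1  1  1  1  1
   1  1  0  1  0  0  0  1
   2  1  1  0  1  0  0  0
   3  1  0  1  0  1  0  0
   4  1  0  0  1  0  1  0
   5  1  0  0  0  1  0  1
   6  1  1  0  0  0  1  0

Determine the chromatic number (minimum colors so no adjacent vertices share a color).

W_{6} = C_{6} plus a hub adjacent to every cycle vertex.
The outer cycle needs 2 colors (even cycle); the hub is adjacent to all of them so needs a fresh color.
Chromatic number = 2 + 1 = 3.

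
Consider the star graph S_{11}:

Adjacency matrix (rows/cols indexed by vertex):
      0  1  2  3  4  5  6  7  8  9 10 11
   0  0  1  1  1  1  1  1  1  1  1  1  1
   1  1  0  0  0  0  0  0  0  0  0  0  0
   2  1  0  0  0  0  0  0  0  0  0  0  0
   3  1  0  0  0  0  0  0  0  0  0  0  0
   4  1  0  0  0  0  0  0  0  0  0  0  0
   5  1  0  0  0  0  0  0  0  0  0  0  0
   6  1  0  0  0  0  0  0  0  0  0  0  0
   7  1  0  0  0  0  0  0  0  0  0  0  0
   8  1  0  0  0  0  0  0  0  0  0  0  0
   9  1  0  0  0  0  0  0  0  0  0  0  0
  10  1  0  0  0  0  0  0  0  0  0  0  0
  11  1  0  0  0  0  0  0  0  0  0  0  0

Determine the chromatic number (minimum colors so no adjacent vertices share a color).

S_{11} has one hub adjacent to 11 leaves; leaves are pairwise non-adjacent.
Color the hub 0 and every leaf 1.
Chromatic number = 2.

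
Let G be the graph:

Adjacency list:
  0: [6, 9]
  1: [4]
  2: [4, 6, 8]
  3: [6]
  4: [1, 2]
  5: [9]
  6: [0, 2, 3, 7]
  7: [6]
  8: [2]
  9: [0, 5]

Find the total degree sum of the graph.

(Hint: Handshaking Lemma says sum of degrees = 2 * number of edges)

Count edges: 9 edges.
By Handshaking Lemma: sum of degrees = 2 * 9 = 18.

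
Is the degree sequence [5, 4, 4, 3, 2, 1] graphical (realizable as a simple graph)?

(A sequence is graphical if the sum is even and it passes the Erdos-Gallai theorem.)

Sum of degrees = 19. Sum is odd, so the sequence is NOT graphical.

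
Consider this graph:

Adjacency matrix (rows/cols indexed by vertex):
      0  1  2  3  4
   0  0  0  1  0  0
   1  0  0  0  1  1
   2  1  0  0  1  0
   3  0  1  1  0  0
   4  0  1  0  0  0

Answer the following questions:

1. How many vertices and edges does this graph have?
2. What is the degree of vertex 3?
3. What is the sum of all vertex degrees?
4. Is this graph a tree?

Count: 5 vertices, 4 edges.
Vertex 3 has neighbors [1, 2], degree = 2.
Handshaking lemma: 2 * 4 = 8.
A graph is a tree iff it is connected and has exactly n-1 edges. This graph is connected (all 5 vertices in one component) and has 5-1 = 4 edges. It is a tree.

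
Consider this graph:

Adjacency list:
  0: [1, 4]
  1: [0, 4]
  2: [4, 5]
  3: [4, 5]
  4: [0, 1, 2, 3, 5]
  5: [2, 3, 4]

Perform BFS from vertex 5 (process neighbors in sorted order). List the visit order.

BFS from vertex 5 (neighbors processed in ascending order):
Visit order: 5, 2, 3, 4, 0, 1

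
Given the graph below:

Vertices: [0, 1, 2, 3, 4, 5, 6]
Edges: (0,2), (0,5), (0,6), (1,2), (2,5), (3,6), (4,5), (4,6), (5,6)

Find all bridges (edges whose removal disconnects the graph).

A bridge is an edge whose removal increases the number of connected components.
Bridges found: (1,2), (3,6)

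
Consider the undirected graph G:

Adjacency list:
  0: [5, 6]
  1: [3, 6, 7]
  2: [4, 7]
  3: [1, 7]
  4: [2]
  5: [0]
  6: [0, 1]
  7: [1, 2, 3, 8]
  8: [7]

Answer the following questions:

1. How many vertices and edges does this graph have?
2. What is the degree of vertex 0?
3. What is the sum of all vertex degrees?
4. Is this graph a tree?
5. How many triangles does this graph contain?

Count: 9 vertices, 9 edges.
Vertex 0 has neighbors [5, 6], degree = 2.
Handshaking lemma: 2 * 9 = 18.
A tree on 9 vertices has 8 edges. This graph has 9 edges (1 extra). Not a tree.
Number of triangles = 1.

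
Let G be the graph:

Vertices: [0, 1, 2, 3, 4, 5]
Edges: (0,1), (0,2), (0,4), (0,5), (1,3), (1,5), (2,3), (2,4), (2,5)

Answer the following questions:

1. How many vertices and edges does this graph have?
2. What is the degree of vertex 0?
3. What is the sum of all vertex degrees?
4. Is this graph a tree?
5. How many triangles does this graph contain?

Count: 6 vertices, 9 edges.
Vertex 0 has neighbors [1, 2, 4, 5], degree = 4.
Handshaking lemma: 2 * 9 = 18.
A tree on 6 vertices has 5 edges. This graph has 9 edges (4 extra). Not a tree.
Number of triangles = 3.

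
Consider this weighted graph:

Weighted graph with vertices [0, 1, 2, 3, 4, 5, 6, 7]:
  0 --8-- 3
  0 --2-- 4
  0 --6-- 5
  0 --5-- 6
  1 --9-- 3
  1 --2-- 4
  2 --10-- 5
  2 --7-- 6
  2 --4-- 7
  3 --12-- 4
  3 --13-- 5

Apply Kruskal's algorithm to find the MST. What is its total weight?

Applying Kruskal's algorithm (sort edges by weight, add if no cycle):
  Add (0,4) w=2
  Add (1,4) w=2
  Add (2,7) w=4
  Add (0,6) w=5
  Add (0,5) w=6
  Add (2,6) w=7
  Add (0,3) w=8
  Skip (1,3) w=9 (creates cycle)
  Skip (2,5) w=10 (creates cycle)
  Skip (3,4) w=12 (creates cycle)
  Skip (3,5) w=13 (creates cycle)
MST weight = 34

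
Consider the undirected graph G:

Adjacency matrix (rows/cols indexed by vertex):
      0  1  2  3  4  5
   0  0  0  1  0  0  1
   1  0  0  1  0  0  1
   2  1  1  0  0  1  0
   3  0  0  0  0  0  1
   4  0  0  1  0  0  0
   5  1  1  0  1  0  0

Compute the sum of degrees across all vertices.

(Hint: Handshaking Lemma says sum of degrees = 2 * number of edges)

Count edges: 6 edges.
By Handshaking Lemma: sum of degrees = 2 * 6 = 12.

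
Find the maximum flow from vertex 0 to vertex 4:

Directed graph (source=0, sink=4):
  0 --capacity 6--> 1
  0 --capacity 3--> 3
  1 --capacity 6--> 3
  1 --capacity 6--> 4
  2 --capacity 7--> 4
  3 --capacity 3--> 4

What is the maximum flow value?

Computing max flow:
  Flow on (0->1): 6/6
  Flow on (0->3): 3/3
  Flow on (1->4): 6/6
  Flow on (3->4): 3/3
Maximum flow = 9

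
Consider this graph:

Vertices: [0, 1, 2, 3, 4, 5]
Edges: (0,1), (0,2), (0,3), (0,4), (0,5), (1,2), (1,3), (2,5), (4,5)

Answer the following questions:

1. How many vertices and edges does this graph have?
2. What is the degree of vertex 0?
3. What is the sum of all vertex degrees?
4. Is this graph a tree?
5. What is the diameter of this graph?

Count: 6 vertices, 9 edges.
Vertex 0 has neighbors [1, 2, 3, 4, 5], degree = 5.
Handshaking lemma: 2 * 9 = 18.
A tree on 6 vertices has 5 edges. This graph has 9 edges (4 extra). Not a tree.
Diameter (longest shortest path) = 2.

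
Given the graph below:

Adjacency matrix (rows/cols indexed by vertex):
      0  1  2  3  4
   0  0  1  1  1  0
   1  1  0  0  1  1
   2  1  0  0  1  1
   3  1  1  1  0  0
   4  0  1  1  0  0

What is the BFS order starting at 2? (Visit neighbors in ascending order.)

BFS from vertex 2 (neighbors processed in ascending order):
Visit order: 2, 0, 3, 4, 1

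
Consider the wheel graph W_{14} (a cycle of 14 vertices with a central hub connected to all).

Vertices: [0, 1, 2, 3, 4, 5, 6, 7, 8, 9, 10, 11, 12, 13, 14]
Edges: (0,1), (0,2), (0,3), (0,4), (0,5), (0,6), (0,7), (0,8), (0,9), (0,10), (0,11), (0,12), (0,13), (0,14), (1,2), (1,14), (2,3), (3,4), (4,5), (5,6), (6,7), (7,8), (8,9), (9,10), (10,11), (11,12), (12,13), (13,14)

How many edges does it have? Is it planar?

Wheel graph W_{14}: 14 cycle edges + 14 spoke edges = 28 edges.
Total vertices: 15.
The graph is planar.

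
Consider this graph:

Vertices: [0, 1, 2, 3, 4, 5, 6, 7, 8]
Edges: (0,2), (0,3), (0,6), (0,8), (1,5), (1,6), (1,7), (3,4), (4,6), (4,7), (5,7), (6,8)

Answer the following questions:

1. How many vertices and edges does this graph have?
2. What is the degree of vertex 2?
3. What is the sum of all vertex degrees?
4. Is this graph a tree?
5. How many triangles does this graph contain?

Count: 9 vertices, 12 edges.
Vertex 2 has neighbors [0], degree = 1.
Handshaking lemma: 2 * 12 = 24.
A tree on 9 vertices has 8 edges. This graph has 12 edges (4 extra). Not a tree.
Number of triangles = 2.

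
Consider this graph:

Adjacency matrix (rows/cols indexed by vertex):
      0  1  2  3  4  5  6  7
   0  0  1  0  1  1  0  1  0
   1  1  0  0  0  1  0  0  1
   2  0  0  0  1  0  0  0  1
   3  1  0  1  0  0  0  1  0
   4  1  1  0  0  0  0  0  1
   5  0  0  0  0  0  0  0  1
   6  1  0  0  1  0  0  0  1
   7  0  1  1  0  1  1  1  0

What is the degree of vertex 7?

Vertex 7 has neighbors [1, 2, 4, 5, 6], so deg(7) = 5.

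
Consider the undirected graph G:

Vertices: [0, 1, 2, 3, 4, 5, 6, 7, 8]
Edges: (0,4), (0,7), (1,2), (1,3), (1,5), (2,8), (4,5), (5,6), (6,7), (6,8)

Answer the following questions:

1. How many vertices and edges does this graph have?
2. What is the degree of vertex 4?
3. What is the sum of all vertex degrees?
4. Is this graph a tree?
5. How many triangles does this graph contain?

Count: 9 vertices, 10 edges.
Vertex 4 has neighbors [0, 5], degree = 2.
Handshaking lemma: 2 * 10 = 20.
A tree on 9 vertices has 8 edges. This graph has 10 edges (2 extra). Not a tree.
Number of triangles = 0.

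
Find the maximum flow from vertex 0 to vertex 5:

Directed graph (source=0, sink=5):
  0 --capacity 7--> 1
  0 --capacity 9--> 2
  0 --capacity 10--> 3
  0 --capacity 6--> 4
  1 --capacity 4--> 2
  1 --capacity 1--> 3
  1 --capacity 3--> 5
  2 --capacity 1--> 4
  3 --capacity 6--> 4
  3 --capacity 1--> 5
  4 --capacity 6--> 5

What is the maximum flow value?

Computing max flow:
  Flow on (0->1): 4/7
  Flow on (0->3): 6/10
  Flow on (1->3): 1/1
  Flow on (1->5): 3/3
  Flow on (3->4): 6/6
  Flow on (3->5): 1/1
  Flow on (4->5): 6/6
Maximum flow = 10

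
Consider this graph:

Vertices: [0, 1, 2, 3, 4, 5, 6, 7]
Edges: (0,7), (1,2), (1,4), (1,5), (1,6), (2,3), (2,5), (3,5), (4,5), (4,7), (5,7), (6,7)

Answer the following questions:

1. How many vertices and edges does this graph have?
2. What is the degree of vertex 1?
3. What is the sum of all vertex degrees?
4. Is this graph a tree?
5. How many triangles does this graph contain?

Count: 8 vertices, 12 edges.
Vertex 1 has neighbors [2, 4, 5, 6], degree = 4.
Handshaking lemma: 2 * 12 = 24.
A tree on 8 vertices has 7 edges. This graph has 12 edges (5 extra). Not a tree.
Number of triangles = 4.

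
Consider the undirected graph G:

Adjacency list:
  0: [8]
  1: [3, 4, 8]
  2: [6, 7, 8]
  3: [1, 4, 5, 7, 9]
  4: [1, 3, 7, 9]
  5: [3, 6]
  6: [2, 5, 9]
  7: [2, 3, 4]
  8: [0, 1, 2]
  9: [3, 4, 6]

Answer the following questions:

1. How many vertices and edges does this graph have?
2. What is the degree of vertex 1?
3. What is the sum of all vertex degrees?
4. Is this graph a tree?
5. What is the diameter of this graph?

Count: 10 vertices, 15 edges.
Vertex 1 has neighbors [3, 4, 8], degree = 3.
Handshaking lemma: 2 * 15 = 30.
A tree on 10 vertices has 9 edges. This graph has 15 edges (6 extra). Not a tree.
Diameter (longest shortest path) = 4.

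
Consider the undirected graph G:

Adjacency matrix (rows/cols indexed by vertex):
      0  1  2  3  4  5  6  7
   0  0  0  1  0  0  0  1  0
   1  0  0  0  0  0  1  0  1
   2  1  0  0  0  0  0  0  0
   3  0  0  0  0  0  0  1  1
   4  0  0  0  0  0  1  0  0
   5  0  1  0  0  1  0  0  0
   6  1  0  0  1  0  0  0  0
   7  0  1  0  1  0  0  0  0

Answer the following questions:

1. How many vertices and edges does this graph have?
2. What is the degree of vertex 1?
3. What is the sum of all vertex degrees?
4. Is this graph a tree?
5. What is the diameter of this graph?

Count: 8 vertices, 7 edges.
Vertex 1 has neighbors [5, 7], degree = 2.
Handshaking lemma: 2 * 7 = 14.
A graph is a tree iff it is connected and has exactly n-1 edges. This graph is connected (all 8 vertices in one component) and has 8-1 = 7 edges. It is a tree.
Diameter (longest shortest path) = 7.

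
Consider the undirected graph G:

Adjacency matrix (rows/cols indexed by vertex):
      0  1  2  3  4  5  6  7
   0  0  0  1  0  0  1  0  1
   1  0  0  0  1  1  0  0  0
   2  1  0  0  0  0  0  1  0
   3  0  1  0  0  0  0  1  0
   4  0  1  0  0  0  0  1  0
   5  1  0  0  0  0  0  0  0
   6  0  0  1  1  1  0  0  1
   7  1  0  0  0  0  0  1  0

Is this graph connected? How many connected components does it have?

Checking connectivity: the graph has 1 connected component(s).
All vertices are reachable from each other. The graph IS connected.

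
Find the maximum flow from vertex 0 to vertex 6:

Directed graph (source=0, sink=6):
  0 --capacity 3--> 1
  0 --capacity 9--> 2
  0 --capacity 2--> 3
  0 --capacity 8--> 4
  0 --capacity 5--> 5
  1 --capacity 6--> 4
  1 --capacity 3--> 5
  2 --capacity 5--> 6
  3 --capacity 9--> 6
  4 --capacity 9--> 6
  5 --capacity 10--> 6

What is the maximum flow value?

Computing max flow:
  Flow on (0->1): 3/3
  Flow on (0->2): 5/9
  Flow on (0->3): 2/2
  Flow on (0->4): 8/8
  Flow on (0->5): 5/5
  Flow on (1->4): 1/6
  Flow on (1->5): 2/3
  Flow on (2->6): 5/5
  Flow on (3->6): 2/9
  Flow on (4->6): 9/9
  Flow on (5->6): 7/10
Maximum flow = 23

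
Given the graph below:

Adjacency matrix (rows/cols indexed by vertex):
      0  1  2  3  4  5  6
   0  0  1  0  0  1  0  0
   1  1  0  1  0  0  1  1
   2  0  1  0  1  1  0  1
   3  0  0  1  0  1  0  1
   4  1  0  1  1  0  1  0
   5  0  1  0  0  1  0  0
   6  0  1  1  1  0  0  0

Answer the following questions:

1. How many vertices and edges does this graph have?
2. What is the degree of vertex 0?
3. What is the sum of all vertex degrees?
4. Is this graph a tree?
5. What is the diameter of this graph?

Count: 7 vertices, 11 edges.
Vertex 0 has neighbors [1, 4], degree = 2.
Handshaking lemma: 2 * 11 = 22.
A tree on 7 vertices has 6 edges. This graph has 11 edges (5 extra). Not a tree.
Diameter (longest shortest path) = 2.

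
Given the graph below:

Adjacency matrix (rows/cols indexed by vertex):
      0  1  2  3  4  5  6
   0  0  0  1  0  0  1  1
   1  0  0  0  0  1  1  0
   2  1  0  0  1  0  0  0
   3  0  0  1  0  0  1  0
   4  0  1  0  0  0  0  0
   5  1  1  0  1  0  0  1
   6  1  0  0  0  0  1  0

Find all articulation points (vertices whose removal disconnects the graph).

An articulation point is a vertex whose removal disconnects the graph.
Articulation points: [1, 5]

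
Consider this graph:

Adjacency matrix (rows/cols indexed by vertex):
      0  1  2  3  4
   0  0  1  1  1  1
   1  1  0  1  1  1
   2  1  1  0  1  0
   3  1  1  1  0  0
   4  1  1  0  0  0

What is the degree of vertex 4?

Vertex 4 has neighbors [0, 1], so deg(4) = 2.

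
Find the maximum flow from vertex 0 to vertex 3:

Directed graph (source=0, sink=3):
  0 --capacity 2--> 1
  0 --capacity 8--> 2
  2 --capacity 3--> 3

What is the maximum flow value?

Computing max flow:
  Flow on (0->2): 3/8
  Flow on (2->3): 3/3
Maximum flow = 3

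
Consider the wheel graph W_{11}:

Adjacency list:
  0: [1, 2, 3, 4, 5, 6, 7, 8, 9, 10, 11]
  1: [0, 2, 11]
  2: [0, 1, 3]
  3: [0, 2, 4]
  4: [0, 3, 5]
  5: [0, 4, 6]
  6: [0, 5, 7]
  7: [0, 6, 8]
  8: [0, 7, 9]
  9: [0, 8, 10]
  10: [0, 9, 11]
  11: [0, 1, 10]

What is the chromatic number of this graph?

W_{11} = C_{11} plus a hub adjacent to every cycle vertex.
The outer cycle needs 3 colors (odd cycle); the hub is adjacent to all of them so needs a fresh color.
Chromatic number = 3 + 1 = 4.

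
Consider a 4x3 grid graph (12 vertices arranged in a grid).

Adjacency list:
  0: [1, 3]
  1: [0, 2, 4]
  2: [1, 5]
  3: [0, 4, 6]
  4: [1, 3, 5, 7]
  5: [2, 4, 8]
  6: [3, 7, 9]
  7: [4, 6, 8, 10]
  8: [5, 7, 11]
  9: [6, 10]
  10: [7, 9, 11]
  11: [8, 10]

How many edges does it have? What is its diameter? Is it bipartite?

A 4x3 grid has 9 vertical edges and 8 horizontal edges.
Total edges = 9 + 8 = 17.
Diameter = (4-1) + (3-1) = 5 (corner to opposite corner).
Grid graphs are bipartite (checkerboard coloring).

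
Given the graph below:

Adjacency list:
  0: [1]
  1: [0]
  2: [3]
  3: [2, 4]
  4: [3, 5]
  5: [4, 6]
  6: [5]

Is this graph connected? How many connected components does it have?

Checking connectivity: the graph has 2 connected component(s).
Components: [[0, 1], [2, 3, 4, 5, 6]]. The graph is NOT connected.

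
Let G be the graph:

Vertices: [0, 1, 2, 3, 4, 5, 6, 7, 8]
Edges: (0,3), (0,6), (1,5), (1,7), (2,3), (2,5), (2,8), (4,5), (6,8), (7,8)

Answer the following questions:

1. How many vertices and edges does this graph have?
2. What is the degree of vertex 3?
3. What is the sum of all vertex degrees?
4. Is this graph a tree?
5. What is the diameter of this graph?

Count: 9 vertices, 10 edges.
Vertex 3 has neighbors [0, 2], degree = 2.
Handshaking lemma: 2 * 10 = 20.
A tree on 9 vertices has 8 edges. This graph has 10 edges (2 extra). Not a tree.
Diameter (longest shortest path) = 4.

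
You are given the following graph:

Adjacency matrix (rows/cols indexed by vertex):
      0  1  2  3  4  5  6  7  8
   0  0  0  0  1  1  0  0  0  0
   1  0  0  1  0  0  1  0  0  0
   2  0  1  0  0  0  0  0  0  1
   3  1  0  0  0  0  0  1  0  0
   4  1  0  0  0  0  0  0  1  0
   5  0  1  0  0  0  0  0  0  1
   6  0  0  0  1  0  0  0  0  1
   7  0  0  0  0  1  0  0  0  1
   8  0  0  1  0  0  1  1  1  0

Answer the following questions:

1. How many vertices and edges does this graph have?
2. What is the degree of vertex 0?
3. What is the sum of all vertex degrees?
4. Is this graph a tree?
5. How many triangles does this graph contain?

Count: 9 vertices, 10 edges.
Vertex 0 has neighbors [3, 4], degree = 2.
Handshaking lemma: 2 * 10 = 20.
A tree on 9 vertices has 8 edges. This graph has 10 edges (2 extra). Not a tree.
Number of triangles = 0.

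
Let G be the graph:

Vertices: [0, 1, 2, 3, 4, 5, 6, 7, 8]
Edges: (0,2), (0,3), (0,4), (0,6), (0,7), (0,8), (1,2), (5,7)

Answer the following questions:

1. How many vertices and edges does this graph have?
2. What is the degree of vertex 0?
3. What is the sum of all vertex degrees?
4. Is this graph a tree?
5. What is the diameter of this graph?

Count: 9 vertices, 8 edges.
Vertex 0 has neighbors [2, 3, 4, 6, 7, 8], degree = 6.
Handshaking lemma: 2 * 8 = 16.
A graph is a tree iff it is connected and has exactly n-1 edges. This graph is connected (all 9 vertices in one component) and has 9-1 = 8 edges. It is a tree.
Diameter (longest shortest path) = 4.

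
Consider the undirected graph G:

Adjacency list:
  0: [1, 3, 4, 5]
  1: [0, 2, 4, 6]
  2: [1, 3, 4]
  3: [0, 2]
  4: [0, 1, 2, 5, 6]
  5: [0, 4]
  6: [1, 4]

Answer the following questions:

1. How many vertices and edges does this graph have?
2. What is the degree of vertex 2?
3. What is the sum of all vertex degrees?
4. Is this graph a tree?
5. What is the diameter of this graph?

Count: 7 vertices, 11 edges.
Vertex 2 has neighbors [1, 3, 4], degree = 3.
Handshaking lemma: 2 * 11 = 22.
A tree on 7 vertices has 6 edges. This graph has 11 edges (5 extra). Not a tree.
Diameter (longest shortest path) = 3.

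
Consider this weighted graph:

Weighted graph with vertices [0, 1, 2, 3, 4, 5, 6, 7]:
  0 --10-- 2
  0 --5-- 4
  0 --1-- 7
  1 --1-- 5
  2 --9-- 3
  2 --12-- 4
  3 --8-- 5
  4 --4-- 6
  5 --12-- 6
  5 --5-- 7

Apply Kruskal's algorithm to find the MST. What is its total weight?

Applying Kruskal's algorithm (sort edges by weight, add if no cycle):
  Add (0,7) w=1
  Add (1,5) w=1
  Add (4,6) w=4
  Add (0,4) w=5
  Add (5,7) w=5
  Add (3,5) w=8
  Add (2,3) w=9
  Skip (0,2) w=10 (creates cycle)
  Skip (2,4) w=12 (creates cycle)
  Skip (5,6) w=12 (creates cycle)
MST weight = 33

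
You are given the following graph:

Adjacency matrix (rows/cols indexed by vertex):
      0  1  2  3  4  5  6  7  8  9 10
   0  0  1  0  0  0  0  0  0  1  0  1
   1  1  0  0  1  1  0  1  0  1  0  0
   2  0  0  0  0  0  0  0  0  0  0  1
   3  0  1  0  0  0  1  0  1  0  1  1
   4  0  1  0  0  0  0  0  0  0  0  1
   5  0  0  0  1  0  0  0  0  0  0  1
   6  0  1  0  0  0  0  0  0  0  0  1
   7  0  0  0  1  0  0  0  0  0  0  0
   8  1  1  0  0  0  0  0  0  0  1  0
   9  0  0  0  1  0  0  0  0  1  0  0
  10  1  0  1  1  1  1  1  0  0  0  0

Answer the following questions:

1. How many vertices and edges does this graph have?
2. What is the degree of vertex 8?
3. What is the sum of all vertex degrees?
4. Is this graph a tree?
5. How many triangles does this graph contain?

Count: 11 vertices, 16 edges.
Vertex 8 has neighbors [0, 1, 9], degree = 3.
Handshaking lemma: 2 * 16 = 32.
A tree on 11 vertices has 10 edges. This graph has 16 edges (6 extra). Not a tree.
Number of triangles = 2.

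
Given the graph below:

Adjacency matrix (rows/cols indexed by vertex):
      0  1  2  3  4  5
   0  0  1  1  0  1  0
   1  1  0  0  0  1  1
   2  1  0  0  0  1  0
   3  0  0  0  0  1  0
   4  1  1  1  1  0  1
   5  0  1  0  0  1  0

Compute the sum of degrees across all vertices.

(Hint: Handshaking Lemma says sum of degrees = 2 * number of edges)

Count edges: 8 edges.
By Handshaking Lemma: sum of degrees = 2 * 8 = 16.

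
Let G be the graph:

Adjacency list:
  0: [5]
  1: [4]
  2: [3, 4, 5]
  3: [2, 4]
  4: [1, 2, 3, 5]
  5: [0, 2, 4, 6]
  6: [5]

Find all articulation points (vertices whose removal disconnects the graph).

An articulation point is a vertex whose removal disconnects the graph.
Articulation points: [4, 5]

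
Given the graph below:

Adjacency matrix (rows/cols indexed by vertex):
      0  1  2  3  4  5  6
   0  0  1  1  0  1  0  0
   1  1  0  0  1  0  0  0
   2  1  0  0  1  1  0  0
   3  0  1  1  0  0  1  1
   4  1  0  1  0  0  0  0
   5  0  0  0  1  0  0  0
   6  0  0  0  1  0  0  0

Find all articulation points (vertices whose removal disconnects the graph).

An articulation point is a vertex whose removal disconnects the graph.
Articulation points: [3]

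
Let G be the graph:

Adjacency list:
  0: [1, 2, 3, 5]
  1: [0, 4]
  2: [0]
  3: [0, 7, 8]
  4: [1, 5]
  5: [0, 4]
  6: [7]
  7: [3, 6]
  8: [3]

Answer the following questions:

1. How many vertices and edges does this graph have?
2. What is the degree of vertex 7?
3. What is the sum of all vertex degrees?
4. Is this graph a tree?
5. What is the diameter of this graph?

Count: 9 vertices, 9 edges.
Vertex 7 has neighbors [3, 6], degree = 2.
Handshaking lemma: 2 * 9 = 18.
A tree on 9 vertices has 8 edges. This graph has 9 edges (1 extra). Not a tree.
Diameter (longest shortest path) = 5.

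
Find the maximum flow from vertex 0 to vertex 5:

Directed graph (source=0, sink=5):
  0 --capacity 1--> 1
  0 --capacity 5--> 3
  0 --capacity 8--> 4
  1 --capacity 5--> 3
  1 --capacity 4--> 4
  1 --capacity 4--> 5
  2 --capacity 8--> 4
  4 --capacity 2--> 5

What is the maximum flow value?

Computing max flow:
  Flow on (0->1): 1/1
  Flow on (0->4): 2/8
  Flow on (1->5): 1/4
  Flow on (4->5): 2/2
Maximum flow = 3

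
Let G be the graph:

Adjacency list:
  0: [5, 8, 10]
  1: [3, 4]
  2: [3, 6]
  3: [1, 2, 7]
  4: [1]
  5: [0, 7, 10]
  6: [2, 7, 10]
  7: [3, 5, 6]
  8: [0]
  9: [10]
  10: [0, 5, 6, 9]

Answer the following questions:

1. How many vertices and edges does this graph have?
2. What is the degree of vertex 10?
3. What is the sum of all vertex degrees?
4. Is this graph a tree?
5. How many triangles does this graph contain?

Count: 11 vertices, 13 edges.
Vertex 10 has neighbors [0, 5, 6, 9], degree = 4.
Handshaking lemma: 2 * 13 = 26.
A tree on 11 vertices has 10 edges. This graph has 13 edges (3 extra). Not a tree.
Number of triangles = 1.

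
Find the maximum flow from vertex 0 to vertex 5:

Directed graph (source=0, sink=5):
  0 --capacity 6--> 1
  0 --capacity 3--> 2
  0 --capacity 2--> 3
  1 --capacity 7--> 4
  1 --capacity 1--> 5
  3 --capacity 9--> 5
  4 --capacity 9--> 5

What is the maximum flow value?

Computing max flow:
  Flow on (0->1): 6/6
  Flow on (0->3): 2/2
  Flow on (1->4): 5/7
  Flow on (1->5): 1/1
  Flow on (3->5): 2/9
  Flow on (4->5): 5/9
Maximum flow = 8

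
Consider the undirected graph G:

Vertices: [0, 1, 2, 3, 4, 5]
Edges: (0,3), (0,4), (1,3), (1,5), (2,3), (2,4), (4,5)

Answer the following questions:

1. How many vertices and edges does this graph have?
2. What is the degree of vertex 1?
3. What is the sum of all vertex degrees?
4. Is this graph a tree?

Count: 6 vertices, 7 edges.
Vertex 1 has neighbors [3, 5], degree = 2.
Handshaking lemma: 2 * 7 = 14.
A tree on 6 vertices has 5 edges. This graph has 7 edges (2 extra). Not a tree.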